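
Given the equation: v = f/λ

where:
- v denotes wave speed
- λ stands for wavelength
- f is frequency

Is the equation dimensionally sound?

No

v (wave speed) has dimensions [L T^-1].
λ (wavelength) has dimensions [L].
f (frequency) has dimensions [T^-1].

Left side: [L T^-1]
Right side: [L^-1 T^-1]

The two sides have different dimensions, so the equation is NOT dimensionally consistent.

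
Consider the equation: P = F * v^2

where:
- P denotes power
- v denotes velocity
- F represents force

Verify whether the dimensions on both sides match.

No

P (power) has dimensions [L^2 M T^-3].
v (velocity) has dimensions [L T^-1].
F (force) has dimensions [L M T^-2].

Left side: [L^2 M T^-3]
Right side: [L^3 M T^-4]

The two sides have different dimensions, so the equation is NOT dimensionally consistent.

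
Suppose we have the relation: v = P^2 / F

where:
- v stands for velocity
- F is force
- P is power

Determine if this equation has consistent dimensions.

No

v (velocity) has dimensions [L T^-1].
F (force) has dimensions [L M T^-2].
P (power) has dimensions [L^2 M T^-3].

Left side: [L T^-1]
Right side: [L^3 M T^-4]

The two sides have different dimensions, so the equation is NOT dimensionally consistent.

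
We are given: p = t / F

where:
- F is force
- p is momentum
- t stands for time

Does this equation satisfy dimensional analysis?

No

F (force) has dimensions [L M T^-2].
p (momentum) has dimensions [L M T^-1].
t (time) has dimensions [T].

Left side: [L M T^-1]
Right side: [L^-1 M^-1 T^3]

The two sides have different dimensions, so the equation is NOT dimensionally consistent.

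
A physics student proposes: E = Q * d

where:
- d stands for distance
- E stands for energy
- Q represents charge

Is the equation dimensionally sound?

No

d (distance) has dimensions [L].
E (energy) has dimensions [L^2 M T^-2].
Q (charge) has dimensions [I T].

Left side: [L^2 M T^-2]
Right side: [I L T]

The two sides have different dimensions, so the equation is NOT dimensionally consistent.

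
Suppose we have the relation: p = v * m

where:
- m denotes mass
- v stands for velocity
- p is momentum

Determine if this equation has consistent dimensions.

Yes

m (mass) has dimensions [M].
v (velocity) has dimensions [L T^-1].
p (momentum) has dimensions [L M T^-1].

Left side: [L M T^-1]
Right side: [L M T^-1]

Both sides have the same dimensions, so the equation is dimensionally consistent.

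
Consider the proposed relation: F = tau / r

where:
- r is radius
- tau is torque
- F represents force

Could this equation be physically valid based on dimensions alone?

Yes

r (radius) has dimensions [L].
tau (torque) has dimensions [L^2 M T^-2].
F (force) has dimensions [L M T^-2].

Left side: [L M T^-2]
Right side: [L M T^-2]

Both sides have the same dimensions, so the equation is dimensionally consistent.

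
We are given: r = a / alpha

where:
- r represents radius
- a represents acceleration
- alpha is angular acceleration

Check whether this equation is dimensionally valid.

Yes

r (radius) has dimensions [L].
a (acceleration) has dimensions [L T^-2].
alpha (angular acceleration) has dimensions [T^-2].

Left side: [L]
Right side: [L]

Both sides have the same dimensions, so the equation is dimensionally consistent.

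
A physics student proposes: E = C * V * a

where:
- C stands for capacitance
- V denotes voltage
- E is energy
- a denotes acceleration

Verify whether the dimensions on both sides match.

No

C (capacitance) has dimensions [I^2 L^-2 M^-1 T^4].
V (voltage) has dimensions [I^-1 L^2 M T^-3].
E (energy) has dimensions [L^2 M T^-2].
a (acceleration) has dimensions [L T^-2].

Left side: [L^2 M T^-2]
Right side: [I L T^-1]

The two sides have different dimensions, so the equation is NOT dimensionally consistent.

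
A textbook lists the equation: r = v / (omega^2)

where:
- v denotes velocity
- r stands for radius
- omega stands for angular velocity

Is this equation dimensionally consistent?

No

v (velocity) has dimensions [L T^-1].
r (radius) has dimensions [L].
omega (angular velocity) has dimensions [T^-1].

Left side: [L]
Right side: [L T]

The two sides have different dimensions, so the equation is NOT dimensionally consistent.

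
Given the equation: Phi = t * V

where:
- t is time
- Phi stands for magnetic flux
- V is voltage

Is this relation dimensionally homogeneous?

Yes

t (time) has dimensions [T].
Phi (magnetic flux) has dimensions [I^-1 L^2 M T^-2].
V (voltage) has dimensions [I^-1 L^2 M T^-3].

Left side: [I^-1 L^2 M T^-2]
Right side: [I^-1 L^2 M T^-2]

Both sides have the same dimensions, so the equation is dimensionally consistent.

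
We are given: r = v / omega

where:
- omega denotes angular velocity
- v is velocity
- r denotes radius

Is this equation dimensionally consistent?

Yes

omega (angular velocity) has dimensions [T^-1].
v (velocity) has dimensions [L T^-1].
r (radius) has dimensions [L].

Left side: [L]
Right side: [L]

Both sides have the same dimensions, so the equation is dimensionally consistent.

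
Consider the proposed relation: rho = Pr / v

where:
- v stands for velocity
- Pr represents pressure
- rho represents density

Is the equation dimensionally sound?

No

v (velocity) has dimensions [L T^-1].
Pr (pressure) has dimensions [L^-1 M T^-2].
rho (density) has dimensions [L^-3 M].

Left side: [L^-3 M]
Right side: [L^-2 M T^-1]

The two sides have different dimensions, so the equation is NOT dimensionally consistent.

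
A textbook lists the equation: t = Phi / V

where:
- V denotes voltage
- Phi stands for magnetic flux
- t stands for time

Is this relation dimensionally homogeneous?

Yes

V (voltage) has dimensions [I^-1 L^2 M T^-3].
Phi (magnetic flux) has dimensions [I^-1 L^2 M T^-2].
t (time) has dimensions [T].

Left side: [T]
Right side: [T]

Both sides have the same dimensions, so the equation is dimensionally consistent.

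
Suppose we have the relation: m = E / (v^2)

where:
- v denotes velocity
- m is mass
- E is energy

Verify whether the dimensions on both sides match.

Yes

v (velocity) has dimensions [L T^-1].
m (mass) has dimensions [M].
E (energy) has dimensions [L^2 M T^-2].

Left side: [M]
Right side: [M]

Both sides have the same dimensions, so the equation is dimensionally consistent.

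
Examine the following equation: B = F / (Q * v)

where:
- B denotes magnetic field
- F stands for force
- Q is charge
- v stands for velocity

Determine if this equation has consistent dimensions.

Yes

B (magnetic field) has dimensions [I^-1 M T^-2].
F (force) has dimensions [L M T^-2].
Q (charge) has dimensions [I T].
v (velocity) has dimensions [L T^-1].

Left side: [I^-1 M T^-2]
Right side: [I^-1 M T^-2]

Both sides have the same dimensions, so the equation is dimensionally consistent.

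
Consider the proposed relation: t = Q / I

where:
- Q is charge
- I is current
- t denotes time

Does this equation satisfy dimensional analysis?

Yes

Q (charge) has dimensions [I T].
I (current) has dimensions [I].
t (time) has dimensions [T].

Left side: [T]
Right side: [T]

Both sides have the same dimensions, so the equation is dimensionally consistent.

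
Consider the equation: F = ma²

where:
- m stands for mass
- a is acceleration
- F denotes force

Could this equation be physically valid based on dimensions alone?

No

m (mass) has dimensions [M].
a (acceleration) has dimensions [L T^-2].
F (force) has dimensions [L M T^-2].

Left side: [L M T^-2]
Right side: [L^2 M T^-4]

The two sides have different dimensions, so the equation is NOT dimensionally consistent.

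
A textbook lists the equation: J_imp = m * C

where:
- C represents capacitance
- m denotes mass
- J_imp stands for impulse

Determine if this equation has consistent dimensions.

No

C (capacitance) has dimensions [I^2 L^-2 M^-1 T^4].
m (mass) has dimensions [M].
J_imp (impulse) has dimensions [L M T^-1].

Left side: [L M T^-1]
Right side: [I^2 L^-2 T^4]

The two sides have different dimensions, so the equation is NOT dimensionally consistent.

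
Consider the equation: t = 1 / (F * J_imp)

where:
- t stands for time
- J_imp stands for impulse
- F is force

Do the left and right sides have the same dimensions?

No

t (time) has dimensions [T].
J_imp (impulse) has dimensions [L M T^-1].
F (force) has dimensions [L M T^-2].

Left side: [T]
Right side: [L^-2 M^-2 T^3]

The two sides have different dimensions, so the equation is NOT dimensionally consistent.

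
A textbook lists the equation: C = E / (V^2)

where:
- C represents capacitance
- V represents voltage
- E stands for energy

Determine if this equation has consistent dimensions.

Yes

C (capacitance) has dimensions [I^2 L^-2 M^-1 T^4].
V (voltage) has dimensions [I^-1 L^2 M T^-3].
E (energy) has dimensions [L^2 M T^-2].

Left side: [I^2 L^-2 M^-1 T^4]
Right side: [I^2 L^-2 M^-1 T^4]

Both sides have the same dimensions, so the equation is dimensionally consistent.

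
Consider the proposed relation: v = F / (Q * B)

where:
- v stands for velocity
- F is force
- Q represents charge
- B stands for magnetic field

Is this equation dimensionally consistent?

Yes

v (velocity) has dimensions [L T^-1].
F (force) has dimensions [L M T^-2].
Q (charge) has dimensions [I T].
B (magnetic field) has dimensions [I^-1 M T^-2].

Left side: [L T^-1]
Right side: [L T^-1]

Both sides have the same dimensions, so the equation is dimensionally consistent.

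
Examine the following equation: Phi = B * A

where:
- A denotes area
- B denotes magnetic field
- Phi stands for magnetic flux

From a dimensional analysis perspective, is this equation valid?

Yes

A (area) has dimensions [L^2].
B (magnetic field) has dimensions [I^-1 M T^-2].
Phi (magnetic flux) has dimensions [I^-1 L^2 M T^-2].

Left side: [I^-1 L^2 M T^-2]
Right side: [I^-1 L^2 M T^-2]

Both sides have the same dimensions, so the equation is dimensionally consistent.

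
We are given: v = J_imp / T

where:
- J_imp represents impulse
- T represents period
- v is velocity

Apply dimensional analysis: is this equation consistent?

No

J_imp (impulse) has dimensions [L M T^-1].
T (period) has dimensions [T].
v (velocity) has dimensions [L T^-1].

Left side: [L T^-1]
Right side: [L M T^-2]

The two sides have different dimensions, so the equation is NOT dimensionally consistent.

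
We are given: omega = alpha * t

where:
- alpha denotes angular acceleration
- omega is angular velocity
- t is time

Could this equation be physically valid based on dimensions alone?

Yes

alpha (angular acceleration) has dimensions [T^-2].
omega (angular velocity) has dimensions [T^-1].
t (time) has dimensions [T].

Left side: [T^-1]
Right side: [T^-1]

Both sides have the same dimensions, so the equation is dimensionally consistent.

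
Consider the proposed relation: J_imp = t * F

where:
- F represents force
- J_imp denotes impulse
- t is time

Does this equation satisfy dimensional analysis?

Yes

F (force) has dimensions [L M T^-2].
J_imp (impulse) has dimensions [L M T^-1].
t (time) has dimensions [T].

Left side: [L M T^-1]
Right side: [L M T^-1]

Both sides have the same dimensions, so the equation is dimensionally consistent.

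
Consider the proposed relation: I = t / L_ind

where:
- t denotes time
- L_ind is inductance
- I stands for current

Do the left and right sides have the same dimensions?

No

t (time) has dimensions [T].
L_ind (inductance) has dimensions [I^-2 L^2 M T^-2].
I (current) has dimensions [I].

Left side: [I]
Right side: [I^2 L^-2 M^-1 T^3]

The two sides have different dimensions, so the equation is NOT dimensionally consistent.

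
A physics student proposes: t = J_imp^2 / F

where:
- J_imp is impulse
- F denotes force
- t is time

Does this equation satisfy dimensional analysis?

No

J_imp (impulse) has dimensions [L M T^-1].
F (force) has dimensions [L M T^-2].
t (time) has dimensions [T].

Left side: [T]
Right side: [L M]

The two sides have different dimensions, so the equation is NOT dimensionally consistent.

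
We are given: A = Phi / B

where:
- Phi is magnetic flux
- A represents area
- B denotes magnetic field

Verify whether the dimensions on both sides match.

Yes

Phi (magnetic flux) has dimensions [I^-1 L^2 M T^-2].
A (area) has dimensions [L^2].
B (magnetic field) has dimensions [I^-1 M T^-2].

Left side: [L^2]
Right side: [L^2]

Both sides have the same dimensions, so the equation is dimensionally consistent.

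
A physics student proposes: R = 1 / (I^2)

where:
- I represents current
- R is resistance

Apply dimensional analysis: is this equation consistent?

No

I (current) has dimensions [I].
R (resistance) has dimensions [I^-2 L^2 M T^-3].

Left side: [I^-2 L^2 M T^-3]
Right side: [I^-2]

The two sides have different dimensions, so the equation is NOT dimensionally consistent.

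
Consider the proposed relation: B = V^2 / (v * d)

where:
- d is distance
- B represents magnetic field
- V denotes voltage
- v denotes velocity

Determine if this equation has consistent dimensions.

No

d (distance) has dimensions [L].
B (magnetic field) has dimensions [I^-1 M T^-2].
V (voltage) has dimensions [I^-1 L^2 M T^-3].
v (velocity) has dimensions [L T^-1].

Left side: [I^-1 M T^-2]
Right side: [I^-2 L^2 M^2 T^-5]

The two sides have different dimensions, so the equation is NOT dimensionally consistent.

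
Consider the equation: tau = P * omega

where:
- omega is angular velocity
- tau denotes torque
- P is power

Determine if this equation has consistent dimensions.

No

omega (angular velocity) has dimensions [T^-1].
tau (torque) has dimensions [L^2 M T^-2].
P (power) has dimensions [L^2 M T^-3].

Left side: [L^2 M T^-2]
Right side: [L^2 M T^-4]

The two sides have different dimensions, so the equation is NOT dimensionally consistent.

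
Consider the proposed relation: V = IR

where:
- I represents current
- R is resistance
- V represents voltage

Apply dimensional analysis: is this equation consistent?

Yes

I (current) has dimensions [I].
R (resistance) has dimensions [I^-2 L^2 M T^-3].
V (voltage) has dimensions [I^-1 L^2 M T^-3].

Left side: [I^-1 L^2 M T^-3]
Right side: [I^-1 L^2 M T^-3]

Both sides have the same dimensions, so the equation is dimensionally consistent.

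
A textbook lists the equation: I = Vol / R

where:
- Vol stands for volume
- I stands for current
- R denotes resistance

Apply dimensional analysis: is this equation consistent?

No

Vol (volume) has dimensions [L^3].
I (current) has dimensions [I].
R (resistance) has dimensions [I^-2 L^2 M T^-3].

Left side: [I]
Right side: [I^2 L M^-1 T^3]

The two sides have different dimensions, so the equation is NOT dimensionally consistent.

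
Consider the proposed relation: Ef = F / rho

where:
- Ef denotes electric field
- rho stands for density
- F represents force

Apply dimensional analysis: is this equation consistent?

No

Ef (electric field) has dimensions [I^-1 L M T^-3].
rho (density) has dimensions [L^-3 M].
F (force) has dimensions [L M T^-2].

Left side: [I^-1 L M T^-3]
Right side: [L^4 T^-2]

The two sides have different dimensions, so the equation is NOT dimensionally consistent.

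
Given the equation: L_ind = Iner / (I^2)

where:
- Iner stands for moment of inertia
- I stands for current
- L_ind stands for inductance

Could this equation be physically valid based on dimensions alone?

No

Iner (moment of inertia) has dimensions [L^2 M].
I (current) has dimensions [I].
L_ind (inductance) has dimensions [I^-2 L^2 M T^-2].

Left side: [I^-2 L^2 M T^-2]
Right side: [I^-2 L^2 M]

The two sides have different dimensions, so the equation is NOT dimensionally consistent.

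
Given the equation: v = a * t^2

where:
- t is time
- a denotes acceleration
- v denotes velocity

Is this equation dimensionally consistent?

No

t (time) has dimensions [T].
a (acceleration) has dimensions [L T^-2].
v (velocity) has dimensions [L T^-1].

Left side: [L T^-1]
Right side: [L]

The two sides have different dimensions, so the equation is NOT dimensionally consistent.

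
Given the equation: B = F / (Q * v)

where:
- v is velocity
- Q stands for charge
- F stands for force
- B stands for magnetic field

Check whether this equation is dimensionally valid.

Yes

v (velocity) has dimensions [L T^-1].
Q (charge) has dimensions [I T].
F (force) has dimensions [L M T^-2].
B (magnetic field) has dimensions [I^-1 M T^-2].

Left side: [I^-1 M T^-2]
Right side: [I^-1 M T^-2]

Both sides have the same dimensions, so the equation is dimensionally consistent.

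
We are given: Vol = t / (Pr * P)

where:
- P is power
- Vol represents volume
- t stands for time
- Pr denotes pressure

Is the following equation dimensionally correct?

No

P (power) has dimensions [L^2 M T^-3].
Vol (volume) has dimensions [L^3].
t (time) has dimensions [T].
Pr (pressure) has dimensions [L^-1 M T^-2].

Left side: [L^3]
Right side: [L^-1 M^-2 T^6]

The two sides have different dimensions, so the equation is NOT dimensionally consistent.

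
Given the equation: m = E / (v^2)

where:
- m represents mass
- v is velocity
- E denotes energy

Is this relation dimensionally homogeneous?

Yes

m (mass) has dimensions [M].
v (velocity) has dimensions [L T^-1].
E (energy) has dimensions [L^2 M T^-2].

Left side: [M]
Right side: [M]

Both sides have the same dimensions, so the equation is dimensionally consistent.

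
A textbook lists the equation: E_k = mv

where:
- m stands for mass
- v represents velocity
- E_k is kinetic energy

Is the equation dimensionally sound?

No

m (mass) has dimensions [M].
v (velocity) has dimensions [L T^-1].
E_k (kinetic energy) has dimensions [L^2 M T^-2].

Left side: [L^2 M T^-2]
Right side: [L M T^-1]

The two sides have different dimensions, so the equation is NOT dimensionally consistent.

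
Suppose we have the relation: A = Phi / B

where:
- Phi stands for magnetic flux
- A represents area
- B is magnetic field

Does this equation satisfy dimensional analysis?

Yes

Phi (magnetic flux) has dimensions [I^-1 L^2 M T^-2].
A (area) has dimensions [L^2].
B (magnetic field) has dimensions [I^-1 M T^-2].

Left side: [L^2]
Right side: [L^2]

Both sides have the same dimensions, so the equation is dimensionally consistent.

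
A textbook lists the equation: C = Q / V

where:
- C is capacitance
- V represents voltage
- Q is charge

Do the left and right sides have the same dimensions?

Yes

C (capacitance) has dimensions [I^2 L^-2 M^-1 T^4].
V (voltage) has dimensions [I^-1 L^2 M T^-3].
Q (charge) has dimensions [I T].

Left side: [I^2 L^-2 M^-1 T^4]
Right side: [I^2 L^-2 M^-1 T^4]

Both sides have the same dimensions, so the equation is dimensionally consistent.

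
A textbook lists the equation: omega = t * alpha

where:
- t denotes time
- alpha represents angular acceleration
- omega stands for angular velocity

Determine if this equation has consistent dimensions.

Yes

t (time) has dimensions [T].
alpha (angular acceleration) has dimensions [T^-2].
omega (angular velocity) has dimensions [T^-1].

Left side: [T^-1]
Right side: [T^-1]

Both sides have the same dimensions, so the equation is dimensionally consistent.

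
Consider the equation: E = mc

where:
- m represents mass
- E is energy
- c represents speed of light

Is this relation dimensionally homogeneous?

No

m (mass) has dimensions [M].
E (energy) has dimensions [L^2 M T^-2].
c (speed of light) has dimensions [L T^-1].

Left side: [L^2 M T^-2]
Right side: [L M T^-1]

The two sides have different dimensions, so the equation is NOT dimensionally consistent.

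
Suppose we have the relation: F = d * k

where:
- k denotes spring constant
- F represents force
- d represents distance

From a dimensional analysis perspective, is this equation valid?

Yes

k (spring constant) has dimensions [M T^-2].
F (force) has dimensions [L M T^-2].
d (distance) has dimensions [L].

Left side: [L M T^-2]
Right side: [L M T^-2]

Both sides have the same dimensions, so the equation is dimensionally consistent.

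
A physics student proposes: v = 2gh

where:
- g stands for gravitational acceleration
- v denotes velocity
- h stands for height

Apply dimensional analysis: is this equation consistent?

No

g (gravitational acceleration) has dimensions [L T^-2].
v (velocity) has dimensions [L T^-1].
h (height) has dimensions [L].

Left side: [L T^-1]
Right side: [L^2 T^-2]

The two sides have different dimensions, so the equation is NOT dimensionally consistent.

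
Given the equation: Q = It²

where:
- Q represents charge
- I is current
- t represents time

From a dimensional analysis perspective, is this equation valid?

No

Q (charge) has dimensions [I T].
I (current) has dimensions [I].
t (time) has dimensions [T].

Left side: [I T]
Right side: [I T^2]

The two sides have different dimensions, so the equation is NOT dimensionally consistent.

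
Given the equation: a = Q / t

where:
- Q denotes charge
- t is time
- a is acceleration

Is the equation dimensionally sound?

No

Q (charge) has dimensions [I T].
t (time) has dimensions [T].
a (acceleration) has dimensions [L T^-2].

Left side: [L T^-2]
Right side: [I]

The two sides have different dimensions, so the equation is NOT dimensionally consistent.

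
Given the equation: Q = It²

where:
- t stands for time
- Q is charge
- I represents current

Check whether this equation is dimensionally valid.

No

t (time) has dimensions [T].
Q (charge) has dimensions [I T].
I (current) has dimensions [I].

Left side: [I T]
Right side: [I T^2]

The two sides have different dimensions, so the equation is NOT dimensionally consistent.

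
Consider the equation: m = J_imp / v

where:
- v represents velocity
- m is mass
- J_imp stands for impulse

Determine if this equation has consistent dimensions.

Yes

v (velocity) has dimensions [L T^-1].
m (mass) has dimensions [M].
J_imp (impulse) has dimensions [L M T^-1].

Left side: [M]
Right side: [M]

Both sides have the same dimensions, so the equation is dimensionally consistent.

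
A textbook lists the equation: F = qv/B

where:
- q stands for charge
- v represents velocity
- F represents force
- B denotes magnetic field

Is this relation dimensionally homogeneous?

No

q (charge) has dimensions [I T].
v (velocity) has dimensions [L T^-1].
F (force) has dimensions [L M T^-2].
B (magnetic field) has dimensions [I^-1 M T^-2].

Left side: [L M T^-2]
Right side: [I^2 L M^-1 T^2]

The two sides have different dimensions, so the equation is NOT dimensionally consistent.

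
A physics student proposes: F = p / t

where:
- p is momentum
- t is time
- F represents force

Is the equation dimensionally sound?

Yes

p (momentum) has dimensions [L M T^-1].
t (time) has dimensions [T].
F (force) has dimensions [L M T^-2].

Left side: [L M T^-2]
Right side: [L M T^-2]

Both sides have the same dimensions, so the equation is dimensionally consistent.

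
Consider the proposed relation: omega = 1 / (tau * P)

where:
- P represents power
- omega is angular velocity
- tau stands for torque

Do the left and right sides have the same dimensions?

No

P (power) has dimensions [L^2 M T^-3].
omega (angular velocity) has dimensions [T^-1].
tau (torque) has dimensions [L^2 M T^-2].

Left side: [T^-1]
Right side: [L^-4 M^-2 T^5]

The two sides have different dimensions, so the equation is NOT dimensionally consistent.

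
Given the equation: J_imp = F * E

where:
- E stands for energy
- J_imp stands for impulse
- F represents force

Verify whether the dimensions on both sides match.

No

E (energy) has dimensions [L^2 M T^-2].
J_imp (impulse) has dimensions [L M T^-1].
F (force) has dimensions [L M T^-2].

Left side: [L M T^-1]
Right side: [L^3 M^2 T^-4]

The two sides have different dimensions, so the equation is NOT dimensionally consistent.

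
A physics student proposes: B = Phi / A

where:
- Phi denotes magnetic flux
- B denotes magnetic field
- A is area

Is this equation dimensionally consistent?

Yes

Phi (magnetic flux) has dimensions [I^-1 L^2 M T^-2].
B (magnetic field) has dimensions [I^-1 M T^-2].
A (area) has dimensions [L^2].

Left side: [I^-1 M T^-2]
Right side: [I^-1 M T^-2]

Both sides have the same dimensions, so the equation is dimensionally consistent.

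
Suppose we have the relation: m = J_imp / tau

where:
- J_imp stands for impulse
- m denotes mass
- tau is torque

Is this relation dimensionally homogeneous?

No

J_imp (impulse) has dimensions [L M T^-1].
m (mass) has dimensions [M].
tau (torque) has dimensions [L^2 M T^-2].

Left side: [M]
Right side: [L^-1 T]

The two sides have different dimensions, so the equation is NOT dimensionally consistent.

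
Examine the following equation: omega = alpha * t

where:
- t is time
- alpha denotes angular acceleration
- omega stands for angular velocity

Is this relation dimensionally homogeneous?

Yes

t (time) has dimensions [T].
alpha (angular acceleration) has dimensions [T^-2].
omega (angular velocity) has dimensions [T^-1].

Left side: [T^-1]
Right side: [T^-1]

Both sides have the same dimensions, so the equation is dimensionally consistent.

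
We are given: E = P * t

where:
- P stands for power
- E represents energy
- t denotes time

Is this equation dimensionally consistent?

Yes

P (power) has dimensions [L^2 M T^-3].
E (energy) has dimensions [L^2 M T^-2].
t (time) has dimensions [T].

Left side: [L^2 M T^-2]
Right side: [L^2 M T^-2]

Both sides have the same dimensions, so the equation is dimensionally consistent.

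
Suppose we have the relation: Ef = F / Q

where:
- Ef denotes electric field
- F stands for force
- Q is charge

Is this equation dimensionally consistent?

Yes

Ef (electric field) has dimensions [I^-1 L M T^-3].
F (force) has dimensions [L M T^-2].
Q (charge) has dimensions [I T].

Left side: [I^-1 L M T^-3]
Right side: [I^-1 L M T^-3]

Both sides have the same dimensions, so the equation is dimensionally consistent.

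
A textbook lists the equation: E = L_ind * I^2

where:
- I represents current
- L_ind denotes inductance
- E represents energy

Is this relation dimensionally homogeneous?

Yes

I (current) has dimensions [I].
L_ind (inductance) has dimensions [I^-2 L^2 M T^-2].
E (energy) has dimensions [L^2 M T^-2].

Left side: [L^2 M T^-2]
Right side: [L^2 M T^-2]

Both sides have the same dimensions, so the equation is dimensionally consistent.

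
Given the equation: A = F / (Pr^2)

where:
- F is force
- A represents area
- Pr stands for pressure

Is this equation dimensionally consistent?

No

F (force) has dimensions [L M T^-2].
A (area) has dimensions [L^2].
Pr (pressure) has dimensions [L^-1 M T^-2].

Left side: [L^2]
Right side: [L^3 M^-1 T^2]

The two sides have different dimensions, so the equation is NOT dimensionally consistent.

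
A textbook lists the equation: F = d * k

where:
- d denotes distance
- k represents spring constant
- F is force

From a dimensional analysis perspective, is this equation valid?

Yes

d (distance) has dimensions [L].
k (spring constant) has dimensions [M T^-2].
F (force) has dimensions [L M T^-2].

Left side: [L M T^-2]
Right side: [L M T^-2]

Both sides have the same dimensions, so the equation is dimensionally consistent.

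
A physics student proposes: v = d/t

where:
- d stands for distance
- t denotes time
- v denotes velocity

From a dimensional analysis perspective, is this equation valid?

Yes

d (distance) has dimensions [L].
t (time) has dimensions [T].
v (velocity) has dimensions [L T^-1].

Left side: [L T^-1]
Right side: [L T^-1]

Both sides have the same dimensions, so the equation is dimensionally consistent.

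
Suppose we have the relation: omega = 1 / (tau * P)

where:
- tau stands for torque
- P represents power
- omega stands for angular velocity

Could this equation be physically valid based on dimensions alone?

No

tau (torque) has dimensions [L^2 M T^-2].
P (power) has dimensions [L^2 M T^-3].
omega (angular velocity) has dimensions [T^-1].

Left side: [T^-1]
Right side: [L^-4 M^-2 T^5]

The two sides have different dimensions, so the equation is NOT dimensionally consistent.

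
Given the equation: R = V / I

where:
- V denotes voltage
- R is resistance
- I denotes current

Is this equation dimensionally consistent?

Yes

V (voltage) has dimensions [I^-1 L^2 M T^-3].
R (resistance) has dimensions [I^-2 L^2 M T^-3].
I (current) has dimensions [I].

Left side: [I^-2 L^2 M T^-3]
Right side: [I^-2 L^2 M T^-3]

Both sides have the same dimensions, so the equation is dimensionally consistent.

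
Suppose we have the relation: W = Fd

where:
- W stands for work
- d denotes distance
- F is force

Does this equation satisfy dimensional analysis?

Yes

W (work) has dimensions [L^2 M T^-2].
d (distance) has dimensions [L].
F (force) has dimensions [L M T^-2].

Left side: [L^2 M T^-2]
Right side: [L^2 M T^-2]

Both sides have the same dimensions, so the equation is dimensionally consistent.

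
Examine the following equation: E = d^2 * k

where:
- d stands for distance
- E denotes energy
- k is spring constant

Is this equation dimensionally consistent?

Yes

d (distance) has dimensions [L].
E (energy) has dimensions [L^2 M T^-2].
k (spring constant) has dimensions [M T^-2].

Left side: [L^2 M T^-2]
Right side: [L^2 M T^-2]

Both sides have the same dimensions, so the equation is dimensionally consistent.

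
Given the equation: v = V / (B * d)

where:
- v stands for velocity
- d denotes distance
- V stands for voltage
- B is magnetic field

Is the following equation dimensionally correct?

Yes

v (velocity) has dimensions [L T^-1].
d (distance) has dimensions [L].
V (voltage) has dimensions [I^-1 L^2 M T^-3].
B (magnetic field) has dimensions [I^-1 M T^-2].

Left side: [L T^-1]
Right side: [L T^-1]

Both sides have the same dimensions, so the equation is dimensionally consistent.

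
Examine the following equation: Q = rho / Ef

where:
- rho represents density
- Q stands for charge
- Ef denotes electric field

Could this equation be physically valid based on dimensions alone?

No

rho (density) has dimensions [L^-3 M].
Q (charge) has dimensions [I T].
Ef (electric field) has dimensions [I^-1 L M T^-3].

Left side: [I T]
Right side: [I L^-4 T^3]

The two sides have different dimensions, so the equation is NOT dimensionally consistent.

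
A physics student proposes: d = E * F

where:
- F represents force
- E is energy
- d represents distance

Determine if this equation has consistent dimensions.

No

F (force) has dimensions [L M T^-2].
E (energy) has dimensions [L^2 M T^-2].
d (distance) has dimensions [L].

Left side: [L]
Right side: [L^3 M^2 T^-4]

The two sides have different dimensions, so the equation is NOT dimensionally consistent.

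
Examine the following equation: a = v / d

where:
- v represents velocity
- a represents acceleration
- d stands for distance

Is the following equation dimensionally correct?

No

v (velocity) has dimensions [L T^-1].
a (acceleration) has dimensions [L T^-2].
d (distance) has dimensions [L].

Left side: [L T^-2]
Right side: [T^-1]

The two sides have different dimensions, so the equation is NOT dimensionally consistent.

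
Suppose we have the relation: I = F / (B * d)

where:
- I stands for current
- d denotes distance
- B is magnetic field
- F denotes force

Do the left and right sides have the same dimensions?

Yes

I (current) has dimensions [I].
d (distance) has dimensions [L].
B (magnetic field) has dimensions [I^-1 M T^-2].
F (force) has dimensions [L M T^-2].

Left side: [I]
Right side: [I]

Both sides have the same dimensions, so the equation is dimensionally consistent.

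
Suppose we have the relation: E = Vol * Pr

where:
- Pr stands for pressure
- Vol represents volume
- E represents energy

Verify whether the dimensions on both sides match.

Yes

Pr (pressure) has dimensions [L^-1 M T^-2].
Vol (volume) has dimensions [L^3].
E (energy) has dimensions [L^2 M T^-2].

Left side: [L^2 M T^-2]
Right side: [L^2 M T^-2]

Both sides have the same dimensions, so the equation is dimensionally consistent.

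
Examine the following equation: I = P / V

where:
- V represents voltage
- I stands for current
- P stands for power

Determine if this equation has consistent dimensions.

Yes

V (voltage) has dimensions [I^-1 L^2 M T^-3].
I (current) has dimensions [I].
P (power) has dimensions [L^2 M T^-3].

Left side: [I]
Right side: [I]

Both sides have the same dimensions, so the equation is dimensionally consistent.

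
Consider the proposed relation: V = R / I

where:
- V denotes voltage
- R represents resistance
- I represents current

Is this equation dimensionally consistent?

No

V (voltage) has dimensions [I^-1 L^2 M T^-3].
R (resistance) has dimensions [I^-2 L^2 M T^-3].
I (current) has dimensions [I].

Left side: [I^-1 L^2 M T^-3]
Right side: [I^-3 L^2 M T^-3]

The two sides have different dimensions, so the equation is NOT dimensionally consistent.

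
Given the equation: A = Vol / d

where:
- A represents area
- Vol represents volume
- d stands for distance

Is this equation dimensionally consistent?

Yes

A (area) has dimensions [L^2].
Vol (volume) has dimensions [L^3].
d (distance) has dimensions [L].

Left side: [L^2]
Right side: [L^2]

Both sides have the same dimensions, so the equation is dimensionally consistent.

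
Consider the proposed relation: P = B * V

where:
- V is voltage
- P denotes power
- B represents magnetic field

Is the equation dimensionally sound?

No

V (voltage) has dimensions [I^-1 L^2 M T^-3].
P (power) has dimensions [L^2 M T^-3].
B (magnetic field) has dimensions [I^-1 M T^-2].

Left side: [L^2 M T^-3]
Right side: [I^-2 L^2 M^2 T^-5]

The two sides have different dimensions, so the equation is NOT dimensionally consistent.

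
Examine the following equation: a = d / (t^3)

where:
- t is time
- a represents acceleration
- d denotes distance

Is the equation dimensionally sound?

No

t (time) has dimensions [T].
a (acceleration) has dimensions [L T^-2].
d (distance) has dimensions [L].

Left side: [L T^-2]
Right side: [L T^-3]

The two sides have different dimensions, so the equation is NOT dimensionally consistent.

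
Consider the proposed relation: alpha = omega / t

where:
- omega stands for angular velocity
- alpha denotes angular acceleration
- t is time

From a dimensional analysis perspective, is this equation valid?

Yes

omega (angular velocity) has dimensions [T^-1].
alpha (angular acceleration) has dimensions [T^-2].
t (time) has dimensions [T].

Left side: [T^-2]
Right side: [T^-2]

Both sides have the same dimensions, so the equation is dimensionally consistent.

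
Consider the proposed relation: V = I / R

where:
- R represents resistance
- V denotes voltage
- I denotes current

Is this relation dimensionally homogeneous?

No

R (resistance) has dimensions [I^-2 L^2 M T^-3].
V (voltage) has dimensions [I^-1 L^2 M T^-3].
I (current) has dimensions [I].

Left side: [I^-1 L^2 M T^-3]
Right side: [I^3 L^-2 M^-1 T^3]

The two sides have different dimensions, so the equation is NOT dimensionally consistent.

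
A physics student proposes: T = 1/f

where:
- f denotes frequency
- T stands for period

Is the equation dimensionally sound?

Yes

f (frequency) has dimensions [T^-1].
T (period) has dimensions [T].

Left side: [T]
Right side: [T]

Both sides have the same dimensions, so the equation is dimensionally consistent.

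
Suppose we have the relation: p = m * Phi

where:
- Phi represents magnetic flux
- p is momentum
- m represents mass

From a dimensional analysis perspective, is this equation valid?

No

Phi (magnetic flux) has dimensions [I^-1 L^2 M T^-2].
p (momentum) has dimensions [L M T^-1].
m (mass) has dimensions [M].

Left side: [L M T^-1]
Right side: [I^-1 L^2 M^2 T^-2]

The two sides have different dimensions, so the equation is NOT dimensionally consistent.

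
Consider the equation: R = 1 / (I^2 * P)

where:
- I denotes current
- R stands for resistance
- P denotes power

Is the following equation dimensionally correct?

No

I (current) has dimensions [I].
R (resistance) has dimensions [I^-2 L^2 M T^-3].
P (power) has dimensions [L^2 M T^-3].

Left side: [I^-2 L^2 M T^-3]
Right side: [I^-2 L^-2 M^-1 T^3]

The two sides have different dimensions, so the equation is NOT dimensionally consistent.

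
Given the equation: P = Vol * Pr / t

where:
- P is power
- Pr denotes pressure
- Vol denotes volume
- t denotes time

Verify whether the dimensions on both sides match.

Yes

P (power) has dimensions [L^2 M T^-3].
Pr (pressure) has dimensions [L^-1 M T^-2].
Vol (volume) has dimensions [L^3].
t (time) has dimensions [T].

Left side: [L^2 M T^-3]
Right side: [L^2 M T^-3]

Both sides have the same dimensions, so the equation is dimensionally consistent.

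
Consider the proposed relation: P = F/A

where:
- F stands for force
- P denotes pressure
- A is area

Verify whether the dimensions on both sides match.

Yes

F (force) has dimensions [L M T^-2].
P (pressure) has dimensions [L^-1 M T^-2].
A (area) has dimensions [L^2].

Left side: [L^-1 M T^-2]
Right side: [L^-1 M T^-2]

Both sides have the same dimensions, so the equation is dimensionally consistent.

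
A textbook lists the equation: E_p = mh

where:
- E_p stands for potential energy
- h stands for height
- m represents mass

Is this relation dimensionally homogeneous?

No

E_p (potential energy) has dimensions [L^2 M T^-2].
h (height) has dimensions [L].
m (mass) has dimensions [M].

Left side: [L^2 M T^-2]
Right side: [L M]

The two sides have different dimensions, so the equation is NOT dimensionally consistent.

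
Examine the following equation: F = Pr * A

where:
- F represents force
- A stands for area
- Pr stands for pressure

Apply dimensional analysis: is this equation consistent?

Yes

F (force) has dimensions [L M T^-2].
A (area) has dimensions [L^2].
Pr (pressure) has dimensions [L^-1 M T^-2].

Left side: [L M T^-2]
Right side: [L M T^-2]

Both sides have the same dimensions, so the equation is dimensionally consistent.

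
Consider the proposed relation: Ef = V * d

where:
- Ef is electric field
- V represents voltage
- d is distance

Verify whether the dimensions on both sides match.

No

Ef (electric field) has dimensions [I^-1 L M T^-3].
V (voltage) has dimensions [I^-1 L^2 M T^-3].
d (distance) has dimensions [L].

Left side: [I^-1 L M T^-3]
Right side: [I^-1 L^3 M T^-3]

The two sides have different dimensions, so the equation is NOT dimensionally consistent.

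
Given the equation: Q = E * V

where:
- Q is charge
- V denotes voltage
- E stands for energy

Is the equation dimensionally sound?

No

Q (charge) has dimensions [I T].
V (voltage) has dimensions [I^-1 L^2 M T^-3].
E (energy) has dimensions [L^2 M T^-2].

Left side: [I T]
Right side: [I^-1 L^4 M^2 T^-5]

The two sides have different dimensions, so the equation is NOT dimensionally consistent.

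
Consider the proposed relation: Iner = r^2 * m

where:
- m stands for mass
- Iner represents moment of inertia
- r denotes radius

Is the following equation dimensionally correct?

Yes

m (mass) has dimensions [M].
Iner (moment of inertia) has dimensions [L^2 M].
r (radius) has dimensions [L].

Left side: [L^2 M]
Right side: [L^2 M]

Both sides have the same dimensions, so the equation is dimensionally consistent.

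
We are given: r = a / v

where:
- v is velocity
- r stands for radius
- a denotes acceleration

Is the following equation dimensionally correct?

No

v (velocity) has dimensions [L T^-1].
r (radius) has dimensions [L].
a (acceleration) has dimensions [L T^-2].

Left side: [L]
Right side: [T^-1]

The two sides have different dimensions, so the equation is NOT dimensionally consistent.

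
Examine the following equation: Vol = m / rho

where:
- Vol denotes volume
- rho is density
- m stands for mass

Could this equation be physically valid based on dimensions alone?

Yes

Vol (volume) has dimensions [L^3].
rho (density) has dimensions [L^-3 M].
m (mass) has dimensions [M].

Left side: [L^3]
Right side: [L^3]

Both sides have the same dimensions, so the equation is dimensionally consistent.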